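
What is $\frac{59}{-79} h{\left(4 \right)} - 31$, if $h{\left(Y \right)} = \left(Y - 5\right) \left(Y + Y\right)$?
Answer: $- \frac{1977}{79} \approx -25.025$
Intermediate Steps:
$h{\left(Y \right)} = 2 Y \left(-5 + Y\right)$ ($h{\left(Y \right)} = \left(-5 + Y\right) 2 Y = 2 Y \left(-5 + Y\right)$)
$\frac{59}{-79} h{\left(4 \right)} - 31 = \frac{59}{-79} \cdot 2 \cdot 4 \left(-5 + 4\right) - 31 = 59 \left(- \frac{1}{79}\right) 2 \cdot 4 \left(-1\right) - 31 = \left(- \frac{59}{79}\right) \left(-8\right) - 31 = \frac{472}{79} - 31 = - \frac{1977}{79}$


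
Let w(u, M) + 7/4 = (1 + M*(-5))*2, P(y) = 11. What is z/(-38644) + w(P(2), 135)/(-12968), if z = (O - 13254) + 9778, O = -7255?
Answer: 191319347/501135392 ≈ 0.38177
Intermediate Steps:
z = -10731 (z = (-7255 - 13254) + 9778 = -20509 + 9778 = -10731)
w(u, M) = 1/4 - 10*M (w(u, M) = -7/4 + (1 + M*(-5))*2 = -7/4 + (1 - 5*M)*2 = -7/4 + (2 - 10*M) = 1/4 - 10*M)
z/(-38644) + w(P(2), 135)/(-12968) = -10731/(-38644) + (1/4 - 10*135)/(-12968) = -10731*(-1/38644) + (1/4 - 1350)*(-1/12968) = 10731/38644 - 5399/4*(-1/12968) = 10731/38644 + 5399/51872 = 191319347/501135392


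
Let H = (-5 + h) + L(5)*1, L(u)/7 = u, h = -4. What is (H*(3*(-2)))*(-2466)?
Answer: 384696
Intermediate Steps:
L(u) = 7*u
H = 26 (H = (-5 - 4) + (7*5)*1 = -9 + 35*1 = -9 + 35 = 26)
(H*(3*(-2)))*(-2466) = (26*(3*(-2)))*(-2466) = (26*(-6))*(-2466) = -156*(-2466) = 384696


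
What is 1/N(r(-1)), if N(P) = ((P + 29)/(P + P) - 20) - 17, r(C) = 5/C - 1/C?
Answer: -8/321 ≈ -0.024922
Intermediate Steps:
r(C) = 4/C
N(P) = -37 + (29 + P)/(2*P) (N(P) = ((29 + P)/((2*P)) - 20) - 17 = ((29 + P)*(1/(2*P)) - 20) - 17 = ((29 + P)/(2*P) - 20) - 17 = (-20 + (29 + P)/(2*P)) - 17 = -37 + (29 + P)/(2*P))
1/N(r(-1)) = 1/((29 - 292/(-1))/(2*((4/(-1))))) = 1/((29 - 292*(-1))/(2*((4*(-1))))) = 1/((½)*(29 - 73*(-4))/(-4)) = 1/((½)*(-¼)*(29 + 292)) = 1/((½)*(-¼)*321) = 1/(-321/8) = -8/321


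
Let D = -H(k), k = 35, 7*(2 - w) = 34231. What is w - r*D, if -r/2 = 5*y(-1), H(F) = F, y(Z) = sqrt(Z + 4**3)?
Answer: -34217/7 - 1050*sqrt(7) ≈ -7666.2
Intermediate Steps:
w = -34217/7 (w = 2 - 1/7*34231 = 2 - 34231/7 = -34217/7 ≈ -4888.1)
y(Z) = sqrt(64 + Z) (y(Z) = sqrt(Z + 64) = sqrt(64 + Z))
D = -35 (D = -1*35 = -35)
r = -30*sqrt(7) (r = -10*sqrt(64 - 1) = -10*sqrt(63) = -10*3*sqrt(7) = -30*sqrt(7) ≈ -79.373)
w - r*D = -34217/7 - (-30*sqrt(7))*(-35) = -34217/7 - 1050*sqrt(7)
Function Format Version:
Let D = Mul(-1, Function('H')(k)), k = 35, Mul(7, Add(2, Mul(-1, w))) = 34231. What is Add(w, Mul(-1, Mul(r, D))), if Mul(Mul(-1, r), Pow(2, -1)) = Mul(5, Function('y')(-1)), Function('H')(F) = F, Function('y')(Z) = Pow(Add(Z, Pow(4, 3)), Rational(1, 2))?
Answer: Add(Rational(-34217, 7), Mul(-1050, Pow(7, Rational(1, 2)))) ≈ -7666.2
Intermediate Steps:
w = Rational(-34217, 7) (w = Add(2, Mul(Rational(-1, 7), 34231)) = Add(2, Rational(-34231, 7)) = Rational(-34217, 7) ≈ -4888.1)
Function('y')(Z) = Pow(Add(64, Z), Rational(1, 2)) (Function('y')(Z) = Pow(Add(Z, 64), Rational(1, 2)) = Pow(Add(64, Z), Rational(1, 2)))
D = -35 (D = Mul(-1, 35) = -35)
r = Mul(-30, Pow(7, Rational(1, 2))) (r = Mul(-2, Mul(5, Pow(Add(64, -1), Rational(1, 2)))) = Mul(-2, Mul(5, Pow(63, Rational(1, 2)))) = Mul(-2, Mul(5, Mul(3, Pow(7, Rational(1, 2))))) = Mul(-2, Mul(15, Pow(7, Rational(1, 2)))) = Mul(-30, Pow(7, Rational(1, 2))) ≈ -79.373)
Add(w, Mul(-1, Mul(r, D))) = Add(Rational(-34217, 7), Mul(-1, Mul(Mul(-30, Pow(7, Rational(1, 2))), -35))) = Add(Rational(-34217, 7), Mul(-1, Mul(1050, Pow(7, Rational(1, 2))))) = Add(Rational(-34217, 7), Mul(-1050, Pow(7, Rational(1, 2))))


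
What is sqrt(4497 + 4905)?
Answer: sqrt(9402) ≈ 96.964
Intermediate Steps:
sqrt(4497 + 4905) = sqrt(9402)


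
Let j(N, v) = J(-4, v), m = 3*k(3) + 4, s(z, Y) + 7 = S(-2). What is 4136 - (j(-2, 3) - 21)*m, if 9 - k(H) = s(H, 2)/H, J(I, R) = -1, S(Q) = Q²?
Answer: 4884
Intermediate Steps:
s(z, Y) = -3 (s(z, Y) = -7 + (-2)² = -7 + 4 = -3)
k(H) = 9 + 3/H (k(H) = 9 - (-3)/H = 9 + 3/H)
m = 34 (m = 3*(9 + 3/3) + 4 = 3*(9 + 3*(⅓)) + 4 = 3*(9 + 1) + 4 = 3*10 + 4 = 30 + 4 = 34)
j(N, v) = -1
4136 - (j(-2, 3) - 21)*m = 4136 - (-1 - 21)*34 = 4136 - (-22)*34 = 4136 - 1*(-748) = 4136 + 748 = 4884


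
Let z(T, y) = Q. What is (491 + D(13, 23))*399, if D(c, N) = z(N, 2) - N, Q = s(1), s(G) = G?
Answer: 187131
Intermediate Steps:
Q = 1
z(T, y) = 1
D(c, N) = 1 - N
(491 + D(13, 23))*399 = (491 + (1 - 1*23))*399 = (491 + (1 - 23))*399 = (491 - 22)*399 = 469*399 = 187131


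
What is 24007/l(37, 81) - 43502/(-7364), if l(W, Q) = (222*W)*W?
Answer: 1674728548/279756519 ≈ 5.9864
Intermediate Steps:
l(W, Q) = 222*W²
24007/l(37, 81) - 43502/(-7364) = 24007/((222*37²)) - 43502/(-7364) = 24007/((222*1369)) - 43502*(-1/7364) = 24007/303918 + 21751/3682 = 1674728548/279756519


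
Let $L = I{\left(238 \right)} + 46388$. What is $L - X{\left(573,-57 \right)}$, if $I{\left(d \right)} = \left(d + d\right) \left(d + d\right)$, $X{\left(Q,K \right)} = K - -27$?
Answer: $272994$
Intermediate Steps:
$X{\left(Q,K \right)} = 27 + K$ ($X{\left(Q,K \right)} = K + 27 = 27 + K$)
$I{\left(d \right)} = 4 d^{2}$ ($I{\left(d \right)} = 2 d 2 d = 4 d^{2}$)
$L = 272964$ ($L = 4 \cdot 238^{2} + 46388 = 4 \cdot 56644 + 46388 = 226576 + 46388 = 272964$)
$L - X{\left(573,-57 \right)} = 272964 - \left(27 - 57\right) = 272964 - -30 = 272964 + 30 = 272994$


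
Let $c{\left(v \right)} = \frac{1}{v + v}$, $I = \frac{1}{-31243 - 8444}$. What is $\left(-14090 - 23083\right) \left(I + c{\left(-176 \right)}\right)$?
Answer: $\frac{496123249}{4656608} \approx 106.54$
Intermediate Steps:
$I = - \frac{1}{39687}$ ($I = \frac{1}{-39687} = - \frac{1}{39687} \approx -2.5197 \cdot 10^{-5}$)
$c{\left(v \right)} = \frac{1}{2 v}$
$\left(-14090 - 23083\right) \left(I + c{\left(-176 \right)}\right) = \left(-14090 - 23083\right) \left(- \frac{1}{39687} + \frac{1}{2 \left(-176\right)}\right) = - 37173 \left(- \frac{1}{39687} + \frac{1}{2} \left(- \frac{1}{176}\right)\right) = - 37173 \left(- \frac{1}{39687} - \frac{1}{352}\right) = \left(-37173\right) \left(- \frac{40039}{13969824}\right) = \frac{496123249}{4656608}$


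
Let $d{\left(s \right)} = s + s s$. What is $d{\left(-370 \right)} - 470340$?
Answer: $-333810$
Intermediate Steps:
$d{\left(s \right)} = s + s^{2}$
$d{\left(-370 \right)} - 470340 = - 370 \left(1 - 370\right) - 470340 = \left(-370\right) \left(-369\right) - 470340 = 136530 - 470340 = -333810$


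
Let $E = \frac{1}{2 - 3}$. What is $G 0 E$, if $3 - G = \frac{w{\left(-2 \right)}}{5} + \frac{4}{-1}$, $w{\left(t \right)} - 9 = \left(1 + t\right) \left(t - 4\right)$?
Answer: $0$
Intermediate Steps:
$w{\left(t \right)} = 9 + \left(1 + t\right) \left(-4 + t\right)$ ($w{\left(t \right)} = 9 + \left(1 + t\right) \left(t - 4\right) = 9 + \left(1 + t\right) \left(-4 + t\right)$)
$E = -1$ ($E = \frac{1}{-1} = -1$)
$G = 4$ ($G = 3 - \left(\frac{5 + \left(-2\right)^{2} - -6}{5} + \frac{4}{-1}\right) = 3 - \left(\left(5 + 4 + 6\right) \frac{1}{5} + 4 \left(-1\right)\right) = 3 - \left(15 \cdot \frac{1}{5} - 4\right) = 3 - \left(3 - 4\right) = 3 - -1 = 3 + 1 = 4$)
$G 0 E = 4 \cdot 0 \left(-1\right) = 0 \left(-1\right) = 0$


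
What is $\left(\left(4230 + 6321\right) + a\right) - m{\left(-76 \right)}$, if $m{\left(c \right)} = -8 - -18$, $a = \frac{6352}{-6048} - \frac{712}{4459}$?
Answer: $\frac{2537833889}{240786} \approx 10540.0$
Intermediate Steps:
$a = - \frac{291337}{240786}$ ($a = 6352 \left(- \frac{1}{6048}\right) - \frac{712}{4459} = - \frac{397}{378} - \frac{712}{4459} = - \frac{291337}{240786} \approx -1.2099$)
$m{\left(c \right)} = 10$ ($m{\left(c \right)} = -8 + 18 = 10$)
$\left(\left(4230 + 6321\right) + a\right) - m{\left(-76 \right)} = \left(\left(4230 + 6321\right) - \frac{291337}{240786}\right) - 10 = \left(10551 - \frac{291337}{240786}\right) - 10 = \frac{2540241749}{240786} - 10 = \frac{2537833889}{240786}$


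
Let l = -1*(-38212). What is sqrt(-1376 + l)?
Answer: 2*sqrt(9209) ≈ 191.93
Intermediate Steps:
l = 38212
sqrt(-1376 + l) = sqrt(-1376 + 38212) = sqrt(36836) = 2*sqrt(9209)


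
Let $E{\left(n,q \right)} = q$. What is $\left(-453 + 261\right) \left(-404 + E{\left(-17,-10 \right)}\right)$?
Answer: $79488$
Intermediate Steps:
$\left(-453 + 261\right) \left(-404 + E{\left(-17,-10 \right)}\right) = \left(-453 + 261\right) \left(-404 - 10\right) = \left(-192\right) \left(-414\right) = 79488$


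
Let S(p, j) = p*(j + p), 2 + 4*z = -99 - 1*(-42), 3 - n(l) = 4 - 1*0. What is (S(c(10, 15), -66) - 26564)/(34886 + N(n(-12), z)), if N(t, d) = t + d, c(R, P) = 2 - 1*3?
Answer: -105988/139481 ≈ -0.75987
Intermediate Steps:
c(R, P) = -1 (c(R, P) = 2 - 3 = -1)
n(l) = -1 (n(l) = 3 - (4 - 1*0) = 3 - (4 + 0) = 3 - 1*4 = 3 - 4 = -1)
z = -59/4 (z = -1/2 + (-99 - 1*(-42))/4 = -1/2 + (-99 + 42)/4 = -1/2 + (1/4)*(-57) = -1/2 - 57/4 = -59/4 ≈ -14.750)
N(t, d) = d + t
(S(c(10, 15), -66) - 26564)/(34886 + N(n(-12), z)) = (-(-66 - 1) - 26564)/(34886 + (-59/4 - 1)) = (-1*(-67) - 26564)/(34886 - 63/4) = (67 - 26564)/(139481/4) = -26497*4/139481 = -105988/139481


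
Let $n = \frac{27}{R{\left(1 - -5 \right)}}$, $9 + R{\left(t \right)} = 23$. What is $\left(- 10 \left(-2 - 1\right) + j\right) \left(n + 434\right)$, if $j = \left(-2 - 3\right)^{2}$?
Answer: $\frac{335665}{14} \approx 23976.0$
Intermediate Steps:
$R{\left(t \right)} = 14$ ($R{\left(t \right)} = -9 + 23 = 14$)
$j = 25$ ($j = \left(-5\right)^{2} = 25$)
$n = \frac{27}{14} \approx 1.9286$
$\left(- 10 \left(-2 - 1\right) + j\right) \left(n + 434\right) = \left(- 10 \left(-2 - 1\right) + 25\right) \left(\frac{27}{14} + 434\right) = \left(\left(-10\right) \left(-3\right) + 25\right) \frac{6103}{14} = \left(30 + 25\right) \frac{6103}{14} = 55 \cdot \frac{6103}{14} = \frac{335665}{14}$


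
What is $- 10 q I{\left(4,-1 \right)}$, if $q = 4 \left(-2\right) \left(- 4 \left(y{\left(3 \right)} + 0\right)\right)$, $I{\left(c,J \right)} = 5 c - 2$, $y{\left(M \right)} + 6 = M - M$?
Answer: $34560$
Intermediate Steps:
$y{\left(M \right)} = -6$ ($y{\left(M \right)} = -6 + \left(M - M\right) = -6 + 0 = -6$)
$I{\left(c,J \right)} = -2 + 5 c$
$q = -192$ ($q = 4 \left(-2\right) \left(- 4 \left(-6 + 0\right)\right) = - 8 \left(\left(-4\right) \left(-6\right)\right) = \left(-8\right) 24 = -192$)
$- 10 q I{\left(4,-1 \right)} = \left(-10\right) \left(-192\right) \left(-2 + 5 \cdot 4\right) = 1920 \left(-2 + 20\right) = 1920 \cdot 18 = 34560$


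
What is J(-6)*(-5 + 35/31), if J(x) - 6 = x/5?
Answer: -576/31 ≈ -18.581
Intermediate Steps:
J(x) = 6 + x/5
J(-6)*(-5 + 35/31) = (6 + (⅕)*(-6))*(-5 + 35/31) = (6 - 6/5)*(-5 + 35*(1/31)) = 24*(-5 + 35/31)/5 = (24/5)*(-120/31) = -576/31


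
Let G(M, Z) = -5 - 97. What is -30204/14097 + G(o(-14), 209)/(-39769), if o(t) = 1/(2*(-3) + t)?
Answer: -399914994/186874531 ≈ -2.1400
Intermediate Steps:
o(t) = 1/(-6 + t)
G(M, Z) = -102
-30204/14097 + G(o(-14), 209)/(-39769) = -30204/14097 - 102/(-39769) = -30204*1/14097 - 102*(-1/39769) = -10068/4699 + 102/39769 = -399914994/186874531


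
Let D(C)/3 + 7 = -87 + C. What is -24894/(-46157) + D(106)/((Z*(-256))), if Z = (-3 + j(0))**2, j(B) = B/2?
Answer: 1547059/2954048 ≈ 0.52371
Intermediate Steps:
j(B) = B/2 (j(B) = B*(1/2) = B/2)
D(C) = -282 + 3*C (D(C) = -21 + 3*(-87 + C) = -21 + (-261 + 3*C) = -282 + 3*C)
Z = 9 (Z = (-3 + (1/2)*0)**2 = (-3 + 0)**2 = (-3)**2 = 9)
-24894/(-46157) + D(106)/((Z*(-256))) = -24894/(-46157) + (-282 + 3*106)/((9*(-256))) = -24894*(-1/46157) + (-282 + 318)/(-2304) = 24894/46157 + 36*(-1/2304) = 24894/46157 - 1/64 = 1547059/2954048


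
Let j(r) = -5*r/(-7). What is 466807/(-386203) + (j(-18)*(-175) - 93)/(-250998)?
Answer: -39333554419/32312060198 ≈ -1.2173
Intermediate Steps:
j(r) = 5*r/7 (j(r) = -5*r*(-⅐) = 5*r/7)
466807/(-386203) + (j(-18)*(-175) - 93)/(-250998) = 466807/(-386203) + (((5/7)*(-18))*(-175) - 93)/(-250998) = 466807*(-1/386203) + (-90/7*(-175) - 93)*(-1/250998) = -466807/386203 + (2250 - 93)*(-1/250998) = -466807/386203 + 2157*(-1/250998) = -466807/386203 - 719/83666 = -39333554419/32312060198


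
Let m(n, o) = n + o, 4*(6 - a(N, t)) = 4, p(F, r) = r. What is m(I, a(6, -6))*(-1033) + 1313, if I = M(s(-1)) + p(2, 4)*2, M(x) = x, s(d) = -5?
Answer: -6951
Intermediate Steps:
a(N, t) = 5 (a(N, t) = 6 - 1/4*4 = 6 - 1 = 5)
I = 3 (I = -5 + 4*2 = -5 + 8 = 3)
m(I, a(6, -6))*(-1033) + 1313 = (3 + 5)*(-1033) + 1313 = 8*(-1033) + 1313 = -8264 + 1313 = -6951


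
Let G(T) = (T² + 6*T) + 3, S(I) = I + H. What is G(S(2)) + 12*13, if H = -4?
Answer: 151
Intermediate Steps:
S(I) = -4 + I (S(I) = I - 4 = -4 + I)
G(T) = 3 + T² + 6*T
G(S(2)) + 12*13 = (3 + (-4 + 2)² + 6*(-4 + 2)) + 12*13 = (3 + (-2)² + 6*(-2)) + 156 = (3 + 4 - 12) + 156 = -5 + 156 = 151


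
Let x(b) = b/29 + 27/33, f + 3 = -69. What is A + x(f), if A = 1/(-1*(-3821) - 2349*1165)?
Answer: -910600961/547046720 ≈ -1.6646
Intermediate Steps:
f = -72 (f = -3 - 69 = -72)
x(b) = 9/11 + b/29 (x(b) = b*(1/29) + 27*(1/33) = b/29 + 9/11 = 9/11 + b/29)
A = 1/1714880 (A = (1/1165)/(3821 - 2349) = (1/1165)/1472 = (1/1472)*(1/1165) = 1/1714880 ≈ 5.8313e-7)
A + x(f) = 1/1714880 + (9/11 + (1/29)*(-72)) = 1/1714880 + (9/11 - 72/29) = 1/1714880 - 531/319 = -910600961/547046720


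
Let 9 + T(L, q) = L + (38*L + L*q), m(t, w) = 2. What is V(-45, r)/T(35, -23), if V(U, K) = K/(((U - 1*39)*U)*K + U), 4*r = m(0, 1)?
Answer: 1/2033190 ≈ 4.9184e-7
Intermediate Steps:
r = ½ (r = (¼)*2 = ½ ≈ 0.50000)
T(L, q) = -9 + 39*L + L*q (T(L, q) = -9 + (L + (38*L + L*q)) = -9 + (39*L + L*q) = -9 + 39*L + L*q)
V(U, K) = K/(U + K*U*(-39 + U)) (V(U, K) = K/(((U - 39)*U)*K + U) = K/(((-39 + U)*U)*K + U) = K/((U*(-39 + U))*K + U) = K/(K*U*(-39 + U) + U) = K/(U + K*U*(-39 + U)))
V(-45, r)/T(35, -23) = ((½)/(-45*(1 - 39*½ + (½)*(-45))))/(-9 + 39*35 + 35*(-23)) = ((½)*(-1/45)/(1 - 39/2 - 45/2))/(-9 + 1365 - 805) = ((½)*(-1/45)/(-41))/551 = ((½)*(-1/45)*(-1/41))*(1/551) = (1/3690)*(1/551) = 1/2033190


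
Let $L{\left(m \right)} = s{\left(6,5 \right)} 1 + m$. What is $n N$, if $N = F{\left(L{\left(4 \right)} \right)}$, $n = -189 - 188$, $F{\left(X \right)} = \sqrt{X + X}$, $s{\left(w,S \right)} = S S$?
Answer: $- 377 \sqrt{58} \approx -2871.1$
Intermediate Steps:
$s{\left(w,S \right)} = S^{2}$
$L{\left(m \right)} = 25 + m$ ($L{\left(m \right)} = 5^{2} \cdot 1 + m = 25 \cdot 1 + m = 25 + m$)
$F{\left(X \right)} = \sqrt{2} \sqrt{X}$ ($F{\left(X \right)} = \sqrt{2 X} = \sqrt{2} \sqrt{X}$)
$n = -377$ ($n = -189 - 188 = -377$)
$N = \sqrt{58}$ ($N = \sqrt{2} \sqrt{25 + 4} = \sqrt{2} \sqrt{29} = \sqrt{58} \approx 7.6158$)
$n N = - 377 \sqrt{58}$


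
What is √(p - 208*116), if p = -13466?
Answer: I*√37594 ≈ 193.89*I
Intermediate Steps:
√(p - 208*116) = √(-13466 - 208*116) = √(-13466 - 24128) = √(-37594) = I*√37594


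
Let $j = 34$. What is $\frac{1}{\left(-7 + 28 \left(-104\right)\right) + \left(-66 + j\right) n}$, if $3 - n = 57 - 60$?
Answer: $- \frac{1}{3111} \approx -0.00032144$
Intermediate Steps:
$n = 6$ ($n = 3 - \left(57 - 60\right) = 3 - -3 = 3 + 3 = 6$)
$\frac{1}{\left(-7 + 28 \left(-104\right)\right) + \left(-66 + j\right) n} = \frac{1}{\left(-7 + 28 \left(-104\right)\right) + \left(-66 + 34\right) 6} = \frac{1}{\left(-7 - 2912\right) - 192} = \frac{1}{-2919 - 192} = \frac{1}{-3111} = - \frac{1}{3111}$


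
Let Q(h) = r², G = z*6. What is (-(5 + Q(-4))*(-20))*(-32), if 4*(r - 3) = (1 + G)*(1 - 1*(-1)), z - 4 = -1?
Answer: -103200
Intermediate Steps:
z = 3 (z = 4 - 1 = 3)
G = 18 (G = 3*6 = 18)
r = 25/2 (r = 3 + ((1 + 18)*(1 - 1*(-1)))/4 = 3 + (19*(1 + 1))/4 = 3 + (19*2)/4 = 3 + (¼)*38 = 3 + 19/2 = 25/2 ≈ 12.500)
Q(h) = 625/4 (Q(h) = (25/2)² = 625/4)
(-(5 + Q(-4))*(-20))*(-32) = (-(5 + 625/4)*(-20))*(-32) = (-1*645/4*(-20))*(-32) = -645/4*(-20)*(-32) = 3225*(-32) = -103200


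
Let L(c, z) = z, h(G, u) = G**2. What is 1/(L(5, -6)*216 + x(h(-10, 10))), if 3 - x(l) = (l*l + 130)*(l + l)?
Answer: -1/2027293 ≈ -4.9327e-7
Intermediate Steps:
x(l) = 3 - 2*l*(130 + l**2) (x(l) = 3 - (l*l + 130)*(l + l) = 3 - (l**2 + 130)*2*l = 3 - (130 + l**2)*2*l = 3 - 2*l*(130 + l**2))
1/(L(5, -6)*216 + x(h(-10, 10))) = 1/(-6*216 + (3 - 260*(-10)**2 - 2*((-10)**2)**3)) = 1/(-1296 + (3 - 260*100 - 2*100**3)) = 1/(-1296 + (3 - 26000 - 2*1000000)) = 1/(-1296 + (3 - 26000 - 2000000)) = 1/(-1296 - 2025997) = 1/(-2027293) = -1/2027293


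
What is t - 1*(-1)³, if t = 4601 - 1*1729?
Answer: 2873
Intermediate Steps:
t = 2872 (t = 4601 - 1729 = 2872)
t - 1*(-1)³ = 2872 - 1*(-1)³ = 2872 - 1*(-1) = 2872 + 1 = 2873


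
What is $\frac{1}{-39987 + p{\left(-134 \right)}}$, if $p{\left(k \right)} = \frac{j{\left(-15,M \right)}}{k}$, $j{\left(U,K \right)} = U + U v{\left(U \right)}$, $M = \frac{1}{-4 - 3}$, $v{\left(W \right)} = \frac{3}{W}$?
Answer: $- \frac{67}{2679123} \approx -2.5008 \cdot 10^{-5}$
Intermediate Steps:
$M = - \frac{1}{7}$ ($M = \frac{1}{-7} = - \frac{1}{7} \approx -0.14286$)
$j{\left(U,K \right)} = 3 + U$ ($j{\left(U,K \right)} = U + U \frac{3}{U} = U + 3 = 3 + U$)
$p{\left(k \right)} = - \frac{12}{k}$ ($p{\left(k \right)} = \frac{3 - 15}{k} = - \frac{12}{k}$)
$\frac{1}{-39987 + p{\left(-134 \right)}} = \frac{1}{-39987 - \frac{12}{-134}} = \frac{1}{-39987 - - \frac{6}{67}} = \frac{1}{-39987 + \frac{6}{67}} = \frac{1}{- \frac{2679123}{67}} = - \frac{67}{2679123}$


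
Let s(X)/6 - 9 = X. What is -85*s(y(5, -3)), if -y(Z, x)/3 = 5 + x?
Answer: -1530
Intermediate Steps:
y(Z, x) = -15 - 3*x (y(Z, x) = -3*(5 + x) = -15 - 3*x)
s(X) = 54 + 6*X
-85*s(y(5, -3)) = -85*(54 + 6*(-15 - 3*(-3))) = -85*(54 + 6*(-15 + 9)) = -85*(54 + 6*(-6)) = -85*(54 - 36) = -85*18 = -1530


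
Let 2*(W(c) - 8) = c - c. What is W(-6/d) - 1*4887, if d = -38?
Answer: -4879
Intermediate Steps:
W(c) = 8 (W(c) = 8 + (c - c)/2 = 8 + (1/2)*0 = 8 + 0 = 8)
W(-6/d) - 1*4887 = 8 - 1*4887 = 8 - 4887 = -4879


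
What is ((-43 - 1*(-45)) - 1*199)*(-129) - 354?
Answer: 25059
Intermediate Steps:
((-43 - 1*(-45)) - 1*199)*(-129) - 354 = ((-43 + 45) - 199)*(-129) - 354 = (2 - 199)*(-129) - 354 = -197*(-129) - 354 = 25413 - 354 = 25059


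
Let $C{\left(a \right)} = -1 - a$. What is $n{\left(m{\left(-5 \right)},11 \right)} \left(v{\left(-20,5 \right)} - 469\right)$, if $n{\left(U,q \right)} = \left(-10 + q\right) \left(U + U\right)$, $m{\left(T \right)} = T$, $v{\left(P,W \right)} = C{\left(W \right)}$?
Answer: $4750$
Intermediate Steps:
$v{\left(P,W \right)} = -1 - W$
$n{\left(U,q \right)} = 2 U \left(-10 + q\right)$ ($n{\left(U,q \right)} = \left(-10 + q\right) 2 U = 2 U \left(-10 + q\right)$)
$n{\left(m{\left(-5 \right)},11 \right)} \left(v{\left(-20,5 \right)} - 469\right) = 2 \left(-5\right) \left(-10 + 11\right) \left(\left(-1 - 5\right) - 469\right) = 2 \left(-5\right) 1 \left(\left(-1 - 5\right) - 469\right) = - 10 \left(-6 - 469\right) = \left(-10\right) \left(-475\right) = 4750$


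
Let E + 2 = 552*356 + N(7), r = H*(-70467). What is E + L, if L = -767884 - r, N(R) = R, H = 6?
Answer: -148565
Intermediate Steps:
r = -422802 (r = 6*(-70467) = -422802)
E = 196517 (E = -2 + (552*356 + 7) = -2 + (196512 + 7) = -2 + 196519 = 196517)
L = -345082 (L = -767884 - 1*(-422802) = -767884 + 422802 = -345082)
E + L = 196517 - 345082 = -148565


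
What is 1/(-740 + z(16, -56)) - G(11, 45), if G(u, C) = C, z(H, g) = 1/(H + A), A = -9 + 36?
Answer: -1431898/31819 ≈ -45.001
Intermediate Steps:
A = 27
z(H, g) = 1/(27 + H) (z(H, g) = 1/(H + 27) = 1/(27 + H))
1/(-740 + z(16, -56)) - G(11, 45) = 1/(-740 + 1/(27 + 16)) - 1*45 = 1/(-740 + 1/43) - 45 = 1/(-31819/43) - 45 = -43/31819 - 45 = -1431898/31819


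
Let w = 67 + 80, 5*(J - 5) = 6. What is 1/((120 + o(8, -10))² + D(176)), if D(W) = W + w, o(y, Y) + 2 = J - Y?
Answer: 25/458316 ≈ 5.4548e-5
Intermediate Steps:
J = 31/5 (J = 5 + (⅕)*6 = 5 + 6/5 = 31/5 ≈ 6.2000)
w = 147
o(y, Y) = 21/5 - Y (o(y, Y) = -2 + (31/5 - Y) = 21/5 - Y)
D(W) = 147 + W (D(W) = W + 147 = 147 + W)
1/((120 + o(8, -10))² + D(176)) = 1/((120 + (21/5 - 1*(-10)))² + (147 + 176)) = 1/((120 + (21/5 + 10))² + 323) = 1/((120 + 71/5)² + 323) = 1/((671/5)² + 323) = 1/(450241/25 + 323) = 1/(458316/25) = 25/458316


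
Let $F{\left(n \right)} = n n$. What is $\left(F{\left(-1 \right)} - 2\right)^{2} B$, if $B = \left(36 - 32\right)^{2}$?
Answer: $16$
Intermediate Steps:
$F{\left(n \right)} = n^{2}$
$B = 16$ ($B = 4^{2} = 16$)
$\left(F{\left(-1 \right)} - 2\right)^{2} B = \left(\left(-1\right)^{2} - 2\right)^{2} \cdot 16 = \left(1 - 2\right)^{2} \cdot 16 = \left(-1\right)^{2} \cdot 16 = 1 \cdot 16 = 16$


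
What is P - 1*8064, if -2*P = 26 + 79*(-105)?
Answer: -7859/2 ≈ -3929.5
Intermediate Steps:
P = 8269/2 (P = -(26 + 79*(-105))/2 = -(26 - 8295)/2 = -½*(-8269) = 8269/2 ≈ 4134.5)
P - 1*8064 = 8269/2 - 1*8064 = 8269/2 - 8064 = -7859/2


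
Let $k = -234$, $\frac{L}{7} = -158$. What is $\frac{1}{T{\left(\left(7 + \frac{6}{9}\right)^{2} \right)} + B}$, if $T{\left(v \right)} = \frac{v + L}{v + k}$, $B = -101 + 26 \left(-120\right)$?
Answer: $- \frac{1577}{5070092} \approx -0.00031104$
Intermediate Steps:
$L = -1106$ ($L = 7 \left(-158\right) = -1106$)
$B = -3221$ ($B = -101 - 3120 = -3221$)
$T{\left(v \right)} = \frac{-1106 + v}{-234 + v}$ ($T{\left(v \right)} = \frac{v - 1106}{v - 234} = \frac{-1106 + v}{-234 + v}$)
$\frac{1}{T{\left(\left(7 + \frac{6}{9}\right)^{2} \right)} + B} = \frac{1}{\frac{-1106 + \left(7 + \frac{6}{9}\right)^{2}}{-234 + \left(7 + \frac{6}{9}\right)^{2}} - 3221} = \frac{1}{\frac{-1106 + \left(7 + 6 \cdot \frac{1}{9}\right)^{2}}{-234 + \left(7 + 6 \cdot \frac{1}{9}\right)^{2}} - 3221} = \frac{1}{\frac{-1106 + \left(7 + \frac{2}{3}\right)^{2}}{-234 + \left(7 + \frac{2}{3}\right)^{2}} - 3221} = \frac{1}{\frac{-1106 + \left(\frac{23}{3}\right)^{2}}{-234 + \left(\frac{23}{3}\right)^{2}} - 3221} = \frac{1}{\frac{-1106 + \frac{529}{9}}{-234 + \frac{529}{9}} - 3221} = \frac{1}{\frac{1}{- \frac{1577}{9}} \left(- \frac{9425}{9}\right) - 3221} = \frac{1}{\left(- \frac{9}{1577}\right) \left(- \frac{9425}{9}\right) - 3221} = \frac{1}{\frac{9425}{1577} - 3221} = \frac{1}{- \frac{5070092}{1577}} = - \frac{1577}{5070092}$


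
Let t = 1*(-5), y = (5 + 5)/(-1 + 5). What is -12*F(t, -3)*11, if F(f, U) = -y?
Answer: 330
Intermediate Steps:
y = 5/2 (y = 10/4 = 10*(1/4) = 5/2 ≈ 2.5000)
t = -5
F(f, U) = -5/2 (F(f, U) = -1*5/2 = -5/2)
-12*F(t, -3)*11 = -12*(-5/2)*11 = 30*11 = 330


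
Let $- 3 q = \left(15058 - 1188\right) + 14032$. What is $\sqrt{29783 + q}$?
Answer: $\frac{\sqrt{184341}}{3} \approx 143.12$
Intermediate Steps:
$q = - \frac{27902}{3}$ ($q = - \frac{\left(15058 - 1188\right) + 14032}{3} = - \frac{13870 + 14032}{3} = \left(- \frac{1}{3}\right) 27902 = - \frac{27902}{3} \approx -9300.7$)
$\sqrt{29783 + q} = \sqrt{29783 - \frac{27902}{3}} = \sqrt{\frac{61447}{3}} = \frac{\sqrt{184341}}{3}$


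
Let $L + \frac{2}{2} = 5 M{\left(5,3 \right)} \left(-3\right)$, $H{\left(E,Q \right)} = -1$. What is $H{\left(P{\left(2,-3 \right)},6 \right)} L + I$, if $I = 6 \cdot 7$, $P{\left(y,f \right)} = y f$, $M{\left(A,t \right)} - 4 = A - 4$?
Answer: $118$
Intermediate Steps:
$M{\left(A,t \right)} = A$ ($M{\left(A,t \right)} = 4 + \left(A - 4\right) = 4 + \left(-4 + A\right) = A$)
$P{\left(y,f \right)} = f y$
$I = 42$
$L = -76$ ($L = -1 + 5 \cdot 5 \left(-3\right) = -1 + 25 \left(-3\right) = -1 - 75 = -76$)
$H{\left(P{\left(2,-3 \right)},6 \right)} L + I = \left(-1\right) \left(-76\right) + 42 = 76 + 42 = 118$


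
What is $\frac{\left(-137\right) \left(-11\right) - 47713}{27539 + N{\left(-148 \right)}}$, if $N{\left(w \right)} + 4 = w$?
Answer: $- \frac{302}{179} \approx -1.6872$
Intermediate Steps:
$N{\left(w \right)} = -4 + w$
$\frac{\left(-137\right) \left(-11\right) - 47713}{27539 + N{\left(-148 \right)}} = \frac{\left(-137\right) \left(-11\right) - 47713}{27539 - 152} = \frac{1507 - 47713}{27539 - 152} = - \frac{46206}{27387} = \left(-46206\right) \frac{1}{27387} = - \frac{302}{179}$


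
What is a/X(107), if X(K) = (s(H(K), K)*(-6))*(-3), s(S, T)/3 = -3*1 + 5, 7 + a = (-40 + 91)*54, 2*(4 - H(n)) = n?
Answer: 2747/108 ≈ 25.435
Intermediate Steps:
H(n) = 4 - n/2
a = 2747 (a = -7 + (-40 + 91)*54 = -7 + 51*54 = -7 + 2754 = 2747)
s(S, T) = 6 (s(S, T) = 3*(-3*1 + 5) = 3*(-3 + 5) = 3*2 = 6)
X(K) = 108 (X(K) = (6*(-6))*(-3) = -36*(-3) = 108)
a/X(107) = 2747/108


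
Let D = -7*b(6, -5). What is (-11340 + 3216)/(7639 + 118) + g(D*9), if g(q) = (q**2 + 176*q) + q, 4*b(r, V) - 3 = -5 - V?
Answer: -761021871/124112 ≈ -6131.7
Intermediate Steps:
b(r, V) = -1/2 - V/4 (b(r, V) = 3/4 + (-5 - V)/4 = 3/4 + (-5/4 - V/4) = -1/2 - V/4)
D = -21/4 (D = -7*(-1/2 - 1/4*(-5)) = -7*(-1/2 + 5/4) = -7*3/4 = -21/4 ≈ -5.2500)
g(q) = q**2 + 177*q
(-11340 + 3216)/(7639 + 118) + g(D*9) = (-11340 + 3216)/(7639 + 118) + (-21/4*9)*(177 - 21/4*9) = -8124/7757 - 189*(177 - 189/4)/4 = -8124*1/7757 - 189/4*519/4 = -8124/7757 - 98091/16 = -761021871/124112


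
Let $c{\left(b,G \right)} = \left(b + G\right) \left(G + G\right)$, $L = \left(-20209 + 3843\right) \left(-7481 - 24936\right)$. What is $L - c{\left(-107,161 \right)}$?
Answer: $530519234$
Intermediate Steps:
$L = 530536622$ ($L = \left(-16366\right) \left(-32417\right) = 530536622$)
$c{\left(b,G \right)} = 2 G \left(G + b\right)$ ($c{\left(b,G \right)} = \left(G + b\right) 2 G = 2 G \left(G + b\right)$)
$L - c{\left(-107,161 \right)} = 530536622 - 2 \cdot 161 \left(161 - 107\right) = 530536622 - 2 \cdot 161 \cdot 54 = 530536622 - 17388 = 530519234$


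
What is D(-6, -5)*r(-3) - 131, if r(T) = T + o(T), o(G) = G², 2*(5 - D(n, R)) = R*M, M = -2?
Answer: -131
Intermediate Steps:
D(n, R) = 5 + R (D(n, R) = 5 - R*(-2)/2 = 5 - (-1)*R = 5 + R)
r(T) = T + T²
D(-6, -5)*r(-3) - 131 = (5 - 5)*(-3*(1 - 3)) - 131 = 0*(-3*(-2)) - 131 = 0*6 - 131 = 0 - 131 = -131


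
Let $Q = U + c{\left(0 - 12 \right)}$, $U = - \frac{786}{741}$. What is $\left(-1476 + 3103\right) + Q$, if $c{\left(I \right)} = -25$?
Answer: $\frac{395432}{247} \approx 1600.9$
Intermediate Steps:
$U = - \frac{262}{247}$ ($U = \left(-786\right) \frac{1}{741} = - \frac{262}{247} \approx -1.0607$)
$Q = - \frac{6437}{247}$ ($Q = - \frac{262}{247} - 25 = - \frac{6437}{247} \approx -26.061$)
$\left(-1476 + 3103\right) + Q = \left(-1476 + 3103\right) - \frac{6437}{247} = 1627 - \frac{6437}{247} = \frac{395432}{247}$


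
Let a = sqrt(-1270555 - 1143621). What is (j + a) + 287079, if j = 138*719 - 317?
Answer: 385984 + 4*I*sqrt(150886) ≈ 3.8598e+5 + 1553.8*I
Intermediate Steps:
j = 98905 (j = 99222 - 317 = 98905)
a = 4*I*sqrt(150886) (a = sqrt(-2414176) = 4*I*sqrt(150886) ≈ 1553.8*I)
(j + a) + 287079 = (98905 + 4*I*sqrt(150886)) + 287079 = 385984 + 4*I*sqrt(150886)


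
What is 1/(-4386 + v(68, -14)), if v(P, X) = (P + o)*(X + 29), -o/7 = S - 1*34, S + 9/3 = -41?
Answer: 1/4824 ≈ 0.00020730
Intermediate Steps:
S = -44 (S = -3 - 41 = -44)
o = 546 (o = -7*(-44 - 1*34) = -7*(-44 - 34) = -7*(-78) = 546)
v(P, X) = (29 + X)*(546 + P) (v(P, X) = (P + 546)*(X + 29) = (546 + P)*(29 + X) = (29 + X)*(546 + P))
1/(-4386 + v(68, -14)) = 1/(-4386 + (15834 + 29*68 + 546*(-14) + 68*(-14))) = 1/(-4386 + (15834 + 1972 - 7644 - 952)) = 1/(-4386 + 9210) = 1/4824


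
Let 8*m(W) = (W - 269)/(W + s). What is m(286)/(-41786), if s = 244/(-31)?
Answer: -31/169543008 ≈ -1.8284e-7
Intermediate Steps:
s = -244/31 (s = 244*(-1/31) = -244/31 ≈ -7.8710)
m(W) = (-269 + W)/(8*(-244/31 + W)) (m(W) = ((W - 269)/(W - 244/31))/8 = ((-269 + W)/(-244/31 + W))/8 = (-269 + W)/(8*(-244/31 + W)))
m(286)/(-41786) = (31*(-269 + 286)/(8*(-244 + 31*286)))/(-41786) = ((31/8)*17/(-244 + 8866))*(-1/41786) = ((31/8)*17/8622)*(-1/41786) = ((31/8)*(1/8622)*17)*(-1/41786) = (527/68976)*(-1/41786) = -31/169543008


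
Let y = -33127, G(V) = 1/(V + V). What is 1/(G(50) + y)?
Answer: -100/3312699 ≈ -3.0187e-5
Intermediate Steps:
G(V) = 1/(2*V)
1/(G(50) + y) = 1/((1/2)/50 - 33127) = 1/((1/2)*(1/50) - 33127) = 1/(1/100 - 33127) = 1/(-3312699/100) = -100/3312699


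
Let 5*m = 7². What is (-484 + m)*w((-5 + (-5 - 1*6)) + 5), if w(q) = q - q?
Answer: 0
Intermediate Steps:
w(q) = 0
m = 49/5 (m = (⅕)*7² = (⅕)*49 = 49/5 ≈ 9.8000)
(-484 + m)*w((-5 + (-5 - 1*6)) + 5) = (-484 + 49/5)*0 = -2371/5*0 = 0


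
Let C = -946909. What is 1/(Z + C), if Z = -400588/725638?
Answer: -362819/343556776765 ≈ -1.0561e-6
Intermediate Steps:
Z = -200294/362819 (Z = -400588*1/725638 = -200294/362819 ≈ -0.55205)
1/(Z + C) = 1/(-200294/362819 - 946909) = 1/(-343556776765/362819) = -362819/343556776765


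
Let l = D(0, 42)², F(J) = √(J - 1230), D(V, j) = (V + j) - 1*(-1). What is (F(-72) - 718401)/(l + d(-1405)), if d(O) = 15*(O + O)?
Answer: 718401/40301 - I*√1302/40301 ≈ 17.826 - 0.00089534*I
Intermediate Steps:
D(V, j) = 1 + V + j (D(V, j) = (V + j) + 1 = 1 + V + j)
d(O) = 30*O (d(O) = 15*(2*O) = 30*O)
F(J) = √(-1230 + J)
l = 1849 (l = (1 + 0 + 42)² = 43² = 1849)
(F(-72) - 718401)/(l + d(-1405)) = (√(-1230 - 72) - 718401)/(1849 + 30*(-1405)) = (√(-1302) - 718401)/(1849 - 42150) = (I*√1302 - 718401)/(-40301) = (-718401 + I*√1302)*(-1/40301) = 718401/40301 - I*√1302/40301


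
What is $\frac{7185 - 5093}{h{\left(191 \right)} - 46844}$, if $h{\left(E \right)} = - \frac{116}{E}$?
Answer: $- \frac{99893}{2236830} \approx -0.044658$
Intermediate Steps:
$\frac{7185 - 5093}{h{\left(191 \right)} - 46844} = \frac{7185 - 5093}{- \frac{116}{191} - 46844} = \frac{2092}{\left(-116\right) \frac{1}{191} - 46844} = \frac{2092}{- \frac{116}{191} - 46844} = \frac{2092}{- \frac{8947320}{191}} = 2092 \left(- \frac{191}{8947320}\right) = - \frac{99893}{2236830}$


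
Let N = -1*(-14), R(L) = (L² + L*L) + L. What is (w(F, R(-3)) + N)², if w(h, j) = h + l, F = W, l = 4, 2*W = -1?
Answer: 1225/4 ≈ 306.25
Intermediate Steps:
W = -½ (W = (½)*(-1) = -½ ≈ -0.50000)
F = -½ ≈ -0.50000
R(L) = L + 2*L² (R(L) = (L² + L²) + L = 2*L² + L = L + 2*L²)
N = 14
w(h, j) = 4 + h (w(h, j) = h + 4 = 4 + h)
(w(F, R(-3)) + N)² = ((4 - ½) + 14)² = (7/2 + 14)² = (35/2)² = 1225/4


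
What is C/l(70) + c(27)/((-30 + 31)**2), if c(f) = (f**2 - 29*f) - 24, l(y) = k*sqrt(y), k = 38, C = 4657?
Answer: -78 + 4657*sqrt(70)/2660 ≈ -63.352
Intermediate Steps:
l(y) = 38*sqrt(y)
c(f) = -24 + f**2 - 29*f
C/l(70) + c(27)/((-30 + 31)**2) = 4657/((38*sqrt(70))) + (-24 + 27**2 - 29*27)/((-30 + 31)**2) = 4657*(sqrt(70)/2660) + (-24 + 729 - 783)/(1**2) = 4657*sqrt(70)/2660 - 78/1 = 4657*sqrt(70)/2660 - 78*1 = 4657*sqrt(70)/2660 - 78 = -78 + 4657*sqrt(70)/2660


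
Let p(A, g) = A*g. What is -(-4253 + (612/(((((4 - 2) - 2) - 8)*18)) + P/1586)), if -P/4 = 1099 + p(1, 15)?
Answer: 13512909/3172 ≈ 4260.1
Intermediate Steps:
P = -4456 (P = -4*(1099 + 1*15) = -4*(1099 + 15) = -4*1114 = -4456)
-(-4253 + (612/(((((4 - 2) - 2) - 8)*18)) + P/1586)) = -(-4253 + (612/(((((4 - 2) - 2) - 8)*18)) - 4456/1586)) = -(-4253 + (612/((((2 - 2) - 8)*18)) - 4456*1/1586)) = -(-4253 + (612/(((0 - 8)*18)) - 2228/793)) = -(-4253 + (612/((-8*18)) - 2228/793)) = -(-4253 + (612/(-144) - 2228/793)) = -(-4253 + (612*(-1/144) - 2228/793)) = -(-4253 + (-17/4 - 2228/793)) = -(-4253 - 22393/3172) = -1*(-13512909/3172) = 13512909/3172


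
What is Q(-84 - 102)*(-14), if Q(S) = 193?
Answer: -2702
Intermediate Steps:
Q(-84 - 102)*(-14) = 193*(-14) = -2702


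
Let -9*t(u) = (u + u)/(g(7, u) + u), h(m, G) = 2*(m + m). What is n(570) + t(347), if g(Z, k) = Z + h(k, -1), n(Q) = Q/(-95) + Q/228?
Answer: -55567/15678 ≈ -3.5443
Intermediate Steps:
h(m, G) = 4*m (h(m, G) = 2*(2*m) = 4*m)
n(Q) = -7*Q/1140 (n(Q) = Q*(-1/95) + Q*(1/228) = -Q/95 + Q/228 = -7*Q/1140)
g(Z, k) = Z + 4*k
t(u) = -2*u/(9*(7 + 5*u)) (t(u) = -(u + u)/(9*((7 + 4*u) + u)) = -2*u/(9*(7 + 5*u)))
n(570) + t(347) = -7/1140*570 - 2*347/(63 + 45*347) = -7/2 - 2*347/(63 + 15615) = -7/2 - 2*347/15678 = -7/2 - 2*347*1/15678 = -7/2 - 347/7839 = -55567/15678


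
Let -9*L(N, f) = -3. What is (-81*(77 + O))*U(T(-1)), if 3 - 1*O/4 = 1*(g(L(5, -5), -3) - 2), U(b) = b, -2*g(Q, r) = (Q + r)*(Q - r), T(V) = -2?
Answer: 12834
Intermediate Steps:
L(N, f) = 1/3 (L(N, f) = -1/9*(-3) = 1/3)
g(Q, r) = -(Q + r)*(Q - r)/2
O = 20/9 (O = 12 - 4*(((1/2)*(-3)**2 - (1/3)**2/2) - 2) = 12 - 4*(((1/2)*9 - 1/2*1/9) - 2) = 12 - 4*((9/2 - 1/18) - 2) = 12 - 4*(40/9 - 2) = 12 - 4*22/9 = 12 - 88/9 = 20/9 ≈ 2.2222)
(-81*(77 + O))*U(T(-1)) = -81*(77 + 20/9)*(-2) = -81*713/9*(-2) = -6417*(-2) = 12834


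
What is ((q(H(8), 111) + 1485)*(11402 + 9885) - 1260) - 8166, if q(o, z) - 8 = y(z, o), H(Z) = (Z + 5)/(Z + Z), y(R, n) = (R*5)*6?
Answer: 102657775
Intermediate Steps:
y(R, n) = 30*R (y(R, n) = (5*R)*6 = 30*R)
H(Z) = (5 + Z)/(2*Z) (H(Z) = (5 + Z)/((2*Z)) = (5 + Z)*(1/(2*Z)) = (5 + Z)/(2*Z))
q(o, z) = 8 + 30*z
((q(H(8), 111) + 1485)*(11402 + 9885) - 1260) - 8166 = (((8 + 30*111) + 1485)*(11402 + 9885) - 1260) - 8166 = (((8 + 3330) + 1485)*21287 - 1260) - 8166 = ((3338 + 1485)*21287 - 1260) - 8166 = (4823*21287 - 1260) - 8166 = (102667201 - 1260) - 8166 = 102665941 - 8166 = 102657775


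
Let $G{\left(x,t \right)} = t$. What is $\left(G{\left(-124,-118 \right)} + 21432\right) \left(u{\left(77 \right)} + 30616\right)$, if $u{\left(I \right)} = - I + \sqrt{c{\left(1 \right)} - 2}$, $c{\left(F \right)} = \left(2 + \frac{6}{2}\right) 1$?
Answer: $650908246 + 21314 \sqrt{3} \approx 6.5095 \cdot 10^{8}$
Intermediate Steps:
$c{\left(F \right)} = 5$ ($c{\left(F \right)} = \left(2 + 6 \cdot \frac{1}{2}\right) 1 = \left(2 + 3\right) 1 = 5 \cdot 1 = 5$)
$u{\left(I \right)} = \sqrt{3} - I$ ($u{\left(I \right)} = - I + \sqrt{5 - 2} = - I + \sqrt{3} = \sqrt{3} - I$)
$\left(G{\left(-124,-118 \right)} + 21432\right) \left(u{\left(77 \right)} + 30616\right) = \left(-118 + 21432\right) \left(\left(\sqrt{3} - 77\right) + 30616\right) = 21314 \left(\left(\sqrt{3} - 77\right) + 30616\right) = 21314 \left(\left(-77 + \sqrt{3}\right) + 30616\right) = 21314 \left(30539 + \sqrt{3}\right) = 650908246 + 21314 \sqrt{3}$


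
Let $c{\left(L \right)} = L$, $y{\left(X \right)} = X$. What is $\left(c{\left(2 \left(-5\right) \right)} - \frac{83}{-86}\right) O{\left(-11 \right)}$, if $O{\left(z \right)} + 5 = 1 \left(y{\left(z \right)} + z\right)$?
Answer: $\frac{20979}{86} \approx 243.94$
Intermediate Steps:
$O{\left(z \right)} = -5 + 2 z$ ($O{\left(z \right)} = -5 + 1 \left(z + z\right) = -5 + 1 \cdot 2 z = -5 + 2 z$)
$\left(c{\left(2 \left(-5\right) \right)} - \frac{83}{-86}\right) O{\left(-11 \right)} = \left(2 \left(-5\right) - \frac{83}{-86}\right) \left(-5 + 2 \left(-11\right)\right) = \left(-10 - - \frac{83}{86}\right) \left(-5 - 22\right) = \left(-10 + \frac{83}{86}\right) \left(-27\right) = \left(- \frac{777}{86}\right) \left(-27\right) = \frac{20979}{86}$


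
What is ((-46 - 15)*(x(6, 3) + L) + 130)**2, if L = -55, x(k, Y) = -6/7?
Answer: 613107121/49 ≈ 1.2512e+7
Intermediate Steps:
x(k, Y) = -6/7 (x(k, Y) = -6*1/7 = -6/7)
((-46 - 15)*(x(6, 3) + L) + 130)**2 = ((-46 - 15)*(-6/7 - 55) + 130)**2 = (-61*(-391/7) + 130)**2 = (23851/7 + 130)**2 = (24761/7)**2 = 613107121/49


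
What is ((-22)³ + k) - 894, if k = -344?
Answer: -11886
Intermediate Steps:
((-22)³ + k) - 894 = ((-22)³ - 344) - 894 = (-10648 - 344) - 894 = -10992 - 894 = -11886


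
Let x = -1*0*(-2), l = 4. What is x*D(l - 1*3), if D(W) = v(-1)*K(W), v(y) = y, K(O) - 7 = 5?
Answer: 0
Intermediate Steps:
K(O) = 12 (K(O) = 7 + 5 = 12)
D(W) = -12 (D(W) = -1*12 = -12)
x = 0 (x = 0*(-2) = 0)
x*D(l - 1*3) = 0*(-12) = 0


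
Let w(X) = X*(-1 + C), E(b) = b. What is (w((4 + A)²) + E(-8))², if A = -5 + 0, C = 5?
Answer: 16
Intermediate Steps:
A = -5
w(X) = 4*X (w(X) = X*(-1 + 5) = X*4 = 4*X)
(w((4 + A)²) + E(-8))² = (4*(4 - 5)² - 8)² = (4*(-1)² - 8)² = (4*1 - 8)² = (4 - 8)² = (-4)² = 16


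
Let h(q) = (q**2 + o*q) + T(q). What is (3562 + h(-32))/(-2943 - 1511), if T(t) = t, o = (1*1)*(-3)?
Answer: -2325/2227 ≈ -1.0440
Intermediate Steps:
o = -3 (o = 1*(-3) = -3)
h(q) = q**2 - 2*q (h(q) = (q**2 - 3*q) + q = q**2 - 2*q)
(3562 + h(-32))/(-2943 - 1511) = (3562 - 32*(-2 - 32))/(-2943 - 1511) = (3562 - 32*(-34))/(-4454) = (3562 + 1088)*(-1/4454) = 4650*(-1/4454) = -2325/2227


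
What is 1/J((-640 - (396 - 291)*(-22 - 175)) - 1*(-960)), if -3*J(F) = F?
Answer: -3/21005 ≈ -0.00014282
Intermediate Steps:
J(F) = -F/3
1/J((-640 - (396 - 291)*(-22 - 175)) - 1*(-960)) = 1/(-((-640 - (396 - 291)*(-22 - 175)) - 1*(-960))/3) = 1/(-((-640 - 105*(-197)) + 960)/3) = 1/(-((-640 - 1*(-20685)) + 960)/3) = 1/(-((-640 + 20685) + 960)/3) = 1/(-(20045 + 960)/3) = 1/(-1/3*21005) = 1/(-21005/3) = -3/21005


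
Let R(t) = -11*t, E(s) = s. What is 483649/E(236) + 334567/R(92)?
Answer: 25655936/14927 ≈ 1718.8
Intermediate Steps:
483649/E(236) + 334567/R(92) = 483649/236 + 334567/((-11*92)) = 483649*(1/236) + 334567/(-1012) = 483649/236 + 334567*(-1/1012) = 483649/236 - 334567/1012 = 25655936/14927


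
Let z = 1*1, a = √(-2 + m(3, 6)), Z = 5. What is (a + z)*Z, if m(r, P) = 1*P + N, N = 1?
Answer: 5 + 5*√5 ≈ 16.180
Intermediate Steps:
m(r, P) = 1 + P (m(r, P) = 1*P + 1 = P + 1 = 1 + P)
a = √5 (a = √(-2 + (1 + 6)) = √(-2 + 7) = √5 ≈ 2.2361)
z = 1
(a + z)*Z = (√5 + 1)*5 = (1 + √5)*5 = 5 + 5*√5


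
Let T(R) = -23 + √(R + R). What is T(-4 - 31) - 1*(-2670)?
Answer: 2647 + I*√70 ≈ 2647.0 + 8.3666*I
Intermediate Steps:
T(R) = -23 + √2*√R (T(R) = -23 + √(2*R) = -23 + √2*√R)
T(-4 - 31) - 1*(-2670) = (-23 + √2*√(-4 - 31)) - 1*(-2670) = (-23 + √2*√(-35)) + 2670 = (-23 + √2*(I*√35)) + 2670 = (-23 + I*√70) + 2670 = 2647 + I*√70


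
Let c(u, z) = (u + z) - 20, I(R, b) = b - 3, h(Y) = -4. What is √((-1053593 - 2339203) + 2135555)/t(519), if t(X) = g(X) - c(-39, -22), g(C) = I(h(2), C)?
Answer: I*√1257241/597 ≈ 1.8782*I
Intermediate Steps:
I(R, b) = -3 + b
g(C) = -3 + C
c(u, z) = -20 + u + z
t(X) = 78 + X (t(X) = (-3 + X) - (-20 - 39 - 22) = (-3 + X) - 1*(-81) = (-3 + X) + 81 = 78 + X)
√((-1053593 - 2339203) + 2135555)/t(519) = √((-1053593 - 2339203) + 2135555)/(78 + 519) = √(-3392796 + 2135555)/597 = √(-1257241)*(1/597) = (I*√1257241)*(1/597) = I*√1257241/597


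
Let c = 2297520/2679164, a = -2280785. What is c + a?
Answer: -1527648691555/669791 ≈ -2.2808e+6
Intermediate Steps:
c = 574380/669791 (c = 2297520*(1/2679164) = 574380/669791 ≈ 0.85755)
c + a = 574380/669791 - 2280785 = -1527648691555/669791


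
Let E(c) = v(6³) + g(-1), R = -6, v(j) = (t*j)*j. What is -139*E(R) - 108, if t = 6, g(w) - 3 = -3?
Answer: -38911212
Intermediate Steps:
g(w) = 0 (g(w) = 3 - 3 = 0)
v(j) = 6*j² (v(j) = (6*j)*j = 6*j²)
E(c) = 279936 (E(c) = 6*(6³)² + 0 = 6*216² + 0 = 6*46656 + 0 = 279936 + 0 = 279936)
-139*E(R) - 108 = -139*279936 - 108 = -38911104 - 108 = -38911212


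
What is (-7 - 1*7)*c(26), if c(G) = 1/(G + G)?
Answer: -7/26 ≈ -0.26923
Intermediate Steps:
c(G) = 1/(2*G)
(-7 - 1*7)*c(26) = (-7 - 1*7)*((1/2)/26) = (-7 - 7)*((1/2)*(1/26)) = -14*1/52 = -7/26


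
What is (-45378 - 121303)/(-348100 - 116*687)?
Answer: 166681/427792 ≈ 0.38963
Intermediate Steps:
(-45378 - 121303)/(-348100 - 116*687) = -166681/(-348100 - 79692) = -166681/(-427792) = -166681*(-1/427792) = 166681/427792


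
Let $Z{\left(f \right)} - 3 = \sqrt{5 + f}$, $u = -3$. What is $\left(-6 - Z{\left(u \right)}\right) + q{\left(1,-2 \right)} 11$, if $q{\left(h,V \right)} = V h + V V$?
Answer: $13 - \sqrt{2} \approx 11.586$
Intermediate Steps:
$q{\left(h,V \right)} = V^{2} + V h$ ($q{\left(h,V \right)} = V h + V^{2} = V^{2} + V h$)
$Z{\left(f \right)} = 3 + \sqrt{5 + f}$
$\left(-6 - Z{\left(u \right)}\right) + q{\left(1,-2 \right)} 11 = \left(-6 - \left(3 + \sqrt{5 - 3}\right)\right) + - 2 \left(-2 + 1\right) 11 = \left(-6 - \left(3 + \sqrt{2}\right)\right) + \left(-2\right) \left(-1\right) 11 = \left(-6 - \left(3 + \sqrt{2}\right)\right) + 2 \cdot 11 = \left(-9 - \sqrt{2}\right) + 22 = 13 - \sqrt{2}$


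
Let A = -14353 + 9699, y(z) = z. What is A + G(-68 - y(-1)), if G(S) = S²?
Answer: -165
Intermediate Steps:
A = -4654
A + G(-68 - y(-1)) = -4654 + (-68 - 1*(-1))² = -4654 + (-68 + 1)² = -4654 + (-67)² = -4654 + 4489 = -165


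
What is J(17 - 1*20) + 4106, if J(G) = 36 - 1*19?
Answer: 4123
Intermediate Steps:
J(G) = 17 (J(G) = 36 - 19 = 17)
J(17 - 1*20) + 4106 = 17 + 4106 = 4123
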